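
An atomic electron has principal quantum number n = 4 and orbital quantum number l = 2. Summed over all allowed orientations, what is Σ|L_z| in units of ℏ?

Σ|L_z| = 6 ℏ

The allowed m_l values are -2, -1, 0, 1, 2.
Σ|m_l| = l(l+1) = 6.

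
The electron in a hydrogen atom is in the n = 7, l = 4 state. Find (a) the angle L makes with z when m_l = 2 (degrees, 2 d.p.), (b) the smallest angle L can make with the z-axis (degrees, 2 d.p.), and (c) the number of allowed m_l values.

θ(m_l=2) ≈ 63.43°; θ_min ≈ 26.57°; 9 values

For m_l = 2: cos θ = 2/√20, θ ≈ 63.43°.
cos θ_min = 4/√20, so θ_min ≈ 26.57°.
There are 2l+1 = 9 values of m_l.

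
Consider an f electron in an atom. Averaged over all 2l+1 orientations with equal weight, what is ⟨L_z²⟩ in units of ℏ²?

The letter f corresponds to l = 3.
m_l ∈ {-3, -2, -1, 0, 1, 2, 3}.
Average of L_z² over 7 states: 28/7 ℏ² = 4 ℏ².

⟨L_z²⟩ = 4 ℏ²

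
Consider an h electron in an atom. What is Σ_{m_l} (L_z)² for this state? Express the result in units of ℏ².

An h state has l = 5.
m_l runs from −5 to 5, i.e. {-5, -4, -3, -2, -1, 0, 1, 2, 3, 4, 5}.
Σ m_l² = l(l+1)(2l+1)/3 = 5·6·11/3 = 110.

Σ(L_z)² = 110 ℏ²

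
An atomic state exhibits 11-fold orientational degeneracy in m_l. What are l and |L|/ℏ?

2l + 1 = 11 ⇒ l = 5.
|L| = ℏ√(l(l+1)) = ℏ√(5·6) = √30 ℏ.

l = 5, |L| = √30 ℏ ≈ 5.477ℏ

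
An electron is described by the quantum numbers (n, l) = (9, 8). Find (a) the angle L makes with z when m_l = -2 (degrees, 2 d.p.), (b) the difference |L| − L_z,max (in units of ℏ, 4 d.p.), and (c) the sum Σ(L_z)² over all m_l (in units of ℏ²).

θ(m_l=-2) ≈ 103.63°; |L|−L_z,max ≈ 0.4853ℏ; Σ(L_z)² = 408 ℏ²

For m_l = -2: cos θ = -2/√72, θ ≈ 103.63°.
|L| − L_z,max = (6√2 − 8)ℏ ≈ 0.4853ℏ.
Σ m_l² = 408, so Σ(L_z)² = 408 ℏ².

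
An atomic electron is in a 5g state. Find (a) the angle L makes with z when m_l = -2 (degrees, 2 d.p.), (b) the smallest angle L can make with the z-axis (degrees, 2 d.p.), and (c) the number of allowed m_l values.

5g means n = 5, l = 4.
For m_l = -2: cos θ = -2/√20, θ ≈ 116.57°.
cos θ_min = 4/√20, so θ_min ≈ 26.57°.
There are 2l+1 = 9 values of m_l.

θ(m_l=-2) ≈ 116.57°; θ_min ≈ 26.57°; 9 values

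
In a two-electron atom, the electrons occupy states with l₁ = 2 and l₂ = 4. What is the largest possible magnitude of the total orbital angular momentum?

|L_tot|_max = √42 ℏ ≈ 6.481ℏ

Angular momentum addition gives L = |l₁ − l₂|, …, l₁ + l₂.
Allowed values: L = 2, 3, 4, 5, 6.
The largest magnitude corresponds to L = 6: |L_tot| = ℏ√(6·7) = √42 ℏ.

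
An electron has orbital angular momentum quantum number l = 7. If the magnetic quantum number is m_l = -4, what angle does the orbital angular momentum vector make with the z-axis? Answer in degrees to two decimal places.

|L| = √(l(l+1)) ℏ = 2√14 ℏ.
L_z = m_l ℏ = −4ℏ.
cos θ = L_z/|L| = -4/√56, so θ ≈ 122.31°.

θ ≈ 122.31°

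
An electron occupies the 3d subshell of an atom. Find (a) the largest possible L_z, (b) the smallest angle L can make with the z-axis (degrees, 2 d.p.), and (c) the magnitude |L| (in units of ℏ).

3d means n = 3, l = 2.
L_z,max = lℏ = 2ℏ.
cos θ_min = 2/√6, so θ_min ≈ 35.26°.
|L| = ℏ√(2·3) = √6 ℏ ≈ 2.449ℏ.

L_z,max = 2ℏ; θ_min ≈ 35.26°; |L| = √6 ℏ ≈ 2.449ℏ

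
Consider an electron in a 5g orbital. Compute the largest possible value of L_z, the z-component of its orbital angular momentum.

L_z,max = 4ℏ

5g means n = 5, l = 4.
L_z = m_l ℏ with m_l ∈ {−4, …, 4}; the maximum is m_l = 4.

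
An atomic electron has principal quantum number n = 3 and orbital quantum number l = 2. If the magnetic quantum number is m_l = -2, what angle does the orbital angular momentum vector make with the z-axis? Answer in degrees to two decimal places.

|L| = √(l(l+1)) ℏ = √6 ℏ.
L_z = m_l ℏ = −2ℏ.
cos θ = L_z/|L| = -2/√6, so θ ≈ 144.74°.

θ ≈ 144.74°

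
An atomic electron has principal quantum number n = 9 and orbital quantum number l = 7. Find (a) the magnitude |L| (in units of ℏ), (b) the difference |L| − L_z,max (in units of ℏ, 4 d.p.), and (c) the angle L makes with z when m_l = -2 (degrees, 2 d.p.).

|L| = ℏ√(7·8) = 2√14 ℏ ≈ 7.483ℏ.
|L| − L_z,max = (2√14 − 7)ℏ ≈ 0.4833ℏ.
For m_l = -2: cos θ = -2/√56, θ ≈ 105.50°.

|L| = 2√14 ℏ ≈ 7.483ℏ; |L|−L_z,max ≈ 0.4833ℏ; θ(m_l=-2) ≈ 105.50°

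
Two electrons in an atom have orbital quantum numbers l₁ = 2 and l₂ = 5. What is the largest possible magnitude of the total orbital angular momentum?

By the triangle rule, |l₁ − l₂| ≤ L ≤ l₁ + l₂.
L ∈ {3, 4, 5, 6, 7}.
The largest magnitude corresponds to L = 7: |L_tot| = ℏ√(7·8) = 2√14 ℏ.

|L_tot|_max = 2√14 ℏ ≈ 7.483ℏ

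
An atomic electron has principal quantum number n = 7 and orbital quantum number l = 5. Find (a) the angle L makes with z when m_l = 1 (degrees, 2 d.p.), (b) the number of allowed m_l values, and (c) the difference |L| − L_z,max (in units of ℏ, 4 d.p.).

For m_l = 1: cos θ = 1/√30, θ ≈ 79.48°.
There are 2l+1 = 11 values of m_l.
|L| − L_z,max = (√30 − 5)ℏ ≈ 0.4772ℏ.

θ(m_l=1) ≈ 79.48°; 11 values; |L|−L_z,max ≈ 0.4772ℏ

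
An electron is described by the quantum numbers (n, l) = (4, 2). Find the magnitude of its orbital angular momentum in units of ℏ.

|L| = ℏ√(l(l+1)) = ℏ√(2·3) = √6 ℏ

|L| = √6 ℏ ≈ 2.449ℏ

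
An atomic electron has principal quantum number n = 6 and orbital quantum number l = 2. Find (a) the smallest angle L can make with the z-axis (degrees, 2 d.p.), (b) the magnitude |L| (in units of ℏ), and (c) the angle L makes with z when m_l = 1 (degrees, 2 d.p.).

cos θ_min = 2/√6, so θ_min ≈ 35.26°.
|L| = ℏ√(2·3) = √6 ℏ ≈ 2.449ℏ.
For m_l = 1: cos θ = 1/√6, θ ≈ 65.91°.

θ_min ≈ 35.26°; |L| = √6 ℏ ≈ 2.449ℏ; θ(m_l=1) ≈ 65.91°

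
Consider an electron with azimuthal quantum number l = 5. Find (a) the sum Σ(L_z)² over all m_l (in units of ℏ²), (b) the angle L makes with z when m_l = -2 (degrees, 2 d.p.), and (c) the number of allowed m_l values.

Σ m_l² = 110, so Σ(L_z)² = 110 ℏ².
For m_l = -2: cos θ = -2/√30, θ ≈ 111.42°.
There are 2l+1 = 11 values of m_l.

Σ(L_z)² = 110 ℏ²; θ(m_l=-2) ≈ 111.42°; 11 values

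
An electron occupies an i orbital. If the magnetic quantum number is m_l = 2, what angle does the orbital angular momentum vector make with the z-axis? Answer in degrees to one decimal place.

The letter i corresponds to l = 6.
|L|² = l(l+1)ℏ² = 42ℏ², so |L| = √42 ℏ.
L_z = m_l ℏ = 2ℏ.
cos θ = L_z/|L| = 2/√42, so θ ≈ 72.0°.

θ ≈ 72.0°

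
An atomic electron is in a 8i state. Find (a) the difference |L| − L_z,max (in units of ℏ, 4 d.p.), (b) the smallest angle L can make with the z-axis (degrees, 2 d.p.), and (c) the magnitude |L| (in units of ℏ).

|L|−L_z,max ≈ 0.4807ℏ; θ_min ≈ 22.21°; |L| = √42 ℏ ≈ 6.481ℏ

8i means n = 8, l = 6.
|L| − L_z,max = (√42 − 6)ℏ ≈ 0.4807ℏ.
cos θ_min = 6/√42, so θ_min ≈ 22.21°.
|L| = ℏ√(6·7) = √42 ℏ ≈ 6.481ℏ.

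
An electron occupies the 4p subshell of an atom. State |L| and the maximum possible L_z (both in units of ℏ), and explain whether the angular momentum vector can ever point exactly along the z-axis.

No: L_z,max = 1ℏ < |L| = √2 ℏ ≈ 1.414ℏ

4p means n = 4, l = 1.
|L| = √2 ℏ ≈ 1.4142ℏ, while L_z,max = lℏ = 1ℏ.
Since |L| > L_z,max, the vector can never point exactly along z; the closest it comes is θ_min = arccos(1/√2) ≈ 45.0°.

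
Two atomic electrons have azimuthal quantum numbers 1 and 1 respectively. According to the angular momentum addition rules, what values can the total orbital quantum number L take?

L runs from |1 − 1| = 0 to 1 + 1 = 2.
Allowed values: L = 0, 1, 2.

L = 0, 1, 2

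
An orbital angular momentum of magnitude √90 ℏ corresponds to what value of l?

|L| = ℏ√(l(l+1)), so l(l+1) = 90.
Solving: l = 9.

l = 9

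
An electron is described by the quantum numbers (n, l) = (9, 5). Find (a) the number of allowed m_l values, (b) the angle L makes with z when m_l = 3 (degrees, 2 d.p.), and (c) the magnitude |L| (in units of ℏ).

There are 2l+1 = 11 values of m_l.
For m_l = 3: cos θ = 3/√30, θ ≈ 56.79°.
|L| = ℏ√(5·6) = √30 ℏ ≈ 5.477ℏ.

11 values; θ(m_l=3) ≈ 56.79°; |L| = √30 ℏ ≈ 5.477ℏ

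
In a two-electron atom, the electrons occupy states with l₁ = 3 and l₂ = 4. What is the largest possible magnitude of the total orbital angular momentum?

By the triangle rule, |l₁ − l₂| ≤ L ≤ l₁ + l₂.
So L can be 1, 2, 3, 4, 5, 6, 7.
The largest magnitude corresponds to L = 7: |L_tot| = ℏ√(7·8) = 2√14 ℏ.

|L_tot|_max = 2√14 ℏ ≈ 7.483ℏ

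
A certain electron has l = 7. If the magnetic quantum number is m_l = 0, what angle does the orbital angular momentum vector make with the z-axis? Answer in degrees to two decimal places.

θ ≈ 90.00°

|L| = ℏ√(l(l+1)) = 2√14 ℏ.
L_z = m_l ℏ = 0ℏ.
cos θ = L_z/|L| = 0/√56, so θ ≈ 90.00°.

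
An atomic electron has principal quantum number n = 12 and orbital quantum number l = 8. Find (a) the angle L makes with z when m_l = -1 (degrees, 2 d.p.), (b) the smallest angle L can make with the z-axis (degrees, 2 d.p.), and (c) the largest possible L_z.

θ(m_l=-1) ≈ 96.77°; θ_min ≈ 19.47°; L_z,max = 8ℏ

For m_l = -1: cos θ = -1/√72, θ ≈ 96.77°.
cos θ_min = 8/√72, so θ_min ≈ 19.47°.
L_z,max = lℏ = 8ℏ.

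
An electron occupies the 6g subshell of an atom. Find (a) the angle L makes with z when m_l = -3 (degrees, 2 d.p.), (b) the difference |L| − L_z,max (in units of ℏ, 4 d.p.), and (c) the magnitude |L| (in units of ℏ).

6g means n = 6, l = 4.
For m_l = -3: cos θ = -3/√20, θ ≈ 132.13°.
|L| − L_z,max = (2√5 − 4)ℏ ≈ 0.4721ℏ.
|L| = ℏ√(4·5) = 2√5 ℏ ≈ 4.472ℏ.

θ(m_l=-3) ≈ 132.13°; |L|−L_z,max ≈ 0.4721ℏ; |L| = 2√5 ℏ ≈ 4.472ℏ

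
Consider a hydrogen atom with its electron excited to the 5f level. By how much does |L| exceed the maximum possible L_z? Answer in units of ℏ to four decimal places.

The 5f level has l = 3.
|L| = 2√3 ℏ ≈ 3.4641ℏ, while L_z,max = lℏ = 3ℏ.
The difference is (2√3 − 3)ℏ ≈ 0.4641ℏ.

|L| − L_z,max ≈ 0.4641ℏ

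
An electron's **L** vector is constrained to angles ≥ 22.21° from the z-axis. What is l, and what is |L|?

cos²θ_min = l/(l+1) = 0.8571.
Thus l = 0.8571/(1 − 0.8571) ≈ 6.
Then |L| = ℏ√(6·7) = √42 ℏ.

l = 6, |L| = √42 ℏ ≈ 6.481ℏ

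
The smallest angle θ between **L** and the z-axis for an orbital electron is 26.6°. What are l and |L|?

l = 4, |L| = 2√5 ℏ ≈ 4.472ℏ

cos²θ_min = l/(l+1) = 0.7995.
l = cos²θ/sin²θ ≈ 4.
Then |L| = ℏ√(4·5) = 2√5 ℏ.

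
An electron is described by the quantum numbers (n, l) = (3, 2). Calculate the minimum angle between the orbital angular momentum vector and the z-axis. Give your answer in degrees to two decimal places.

θ_min ≈ 35.26°

|L|² = l(l+1)ℏ² = 6ℏ², so |L| = √6 ℏ.
The smallest angle corresponds to the largest L_z, i.e. m_l = l = 2, giving L_z = 2ℏ.
cos θ_min = 2/√6, so θ_min ≈ 35.26°.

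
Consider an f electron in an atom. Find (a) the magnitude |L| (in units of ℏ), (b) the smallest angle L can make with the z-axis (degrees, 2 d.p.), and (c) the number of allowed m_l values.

An f state has l = 3.
|L| = ℏ√(3·4) = 2√3 ℏ ≈ 3.464ℏ.
cos θ_min = 3/√12, so θ_min ≈ 30.00°.
There are 2l+1 = 7 values of m_l.

|L| = 2√3 ℏ ≈ 3.464ℏ; θ_min ≈ 30.00°; 7 values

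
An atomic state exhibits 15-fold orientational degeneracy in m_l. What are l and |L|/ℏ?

l = 7, |L| = 2√14 ℏ ≈ 7.483ℏ

2l + 1 = 15 ⇒ l = 7.
Then |L| = √(l(l+1)) ℏ = 2√14 ℏ.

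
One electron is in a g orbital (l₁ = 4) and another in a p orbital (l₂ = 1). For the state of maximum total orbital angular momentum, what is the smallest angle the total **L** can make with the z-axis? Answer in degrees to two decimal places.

By the triangle rule, |l₁ − l₂| ≤ L ≤ l₁ + l₂.
So L can be 3, 4, 5.
The maximum is L = 5, with |L_tot| = ℏ√(5·6) = √30 ℏ.
The minimum angle with z is arccos(5/√30) ≈ 24.09°.

θ_min ≈ 24.09°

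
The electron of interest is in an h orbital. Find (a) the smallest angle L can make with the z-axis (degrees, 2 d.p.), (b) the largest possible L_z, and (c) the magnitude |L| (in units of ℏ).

θ_min ≈ 24.09°; L_z,max = 5ℏ; |L| = √30 ℏ ≈ 5.477ℏ

For an h orbital, l = 5.
cos θ_min = 5/√30, so θ_min ≈ 24.09°.
L_z,max = lℏ = 5ℏ.
|L| = ℏ√(5·6) = √30 ℏ ≈ 5.477ℏ.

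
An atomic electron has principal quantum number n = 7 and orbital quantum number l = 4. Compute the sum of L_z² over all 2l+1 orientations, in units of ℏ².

m_l runs from −4 to 4, i.e. {-4, -3, -2, -1, 0, 1, 2, 3, 4}.
Summing m² from −4 to 4: Σ m_l² = 60.

Σ(L_z)² = 60 ℏ²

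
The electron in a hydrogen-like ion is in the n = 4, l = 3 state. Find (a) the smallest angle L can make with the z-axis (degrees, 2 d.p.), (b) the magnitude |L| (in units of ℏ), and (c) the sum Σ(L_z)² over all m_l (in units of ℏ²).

cos θ_min = 3/√12, so θ_min ≈ 30.00°.
|L| = ℏ√(3·4) = 2√3 ℏ ≈ 3.464ℏ.
Σ m_l² = 28, so Σ(L_z)² = 28 ℏ².

θ_min ≈ 30.00°; |L| = 2√3 ℏ ≈ 3.464ℏ; Σ(L_z)² = 28 ℏ²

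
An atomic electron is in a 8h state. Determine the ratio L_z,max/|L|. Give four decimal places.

8h means n = 8, l = 5.
|L| = √30 ℏ ≈ 5.4772ℏ, while L_z,max = lℏ = 5ℏ.
L_z,max/|L| = 5/√30 = 0.9129.

L_z,max/|L| = 0.9129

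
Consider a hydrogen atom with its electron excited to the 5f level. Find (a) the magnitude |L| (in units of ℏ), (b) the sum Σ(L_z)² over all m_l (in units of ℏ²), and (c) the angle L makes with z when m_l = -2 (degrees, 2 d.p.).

The 5f level has l = 3.
|L| = ℏ√(3·4) = 2√3 ℏ ≈ 3.464ℏ.
Σ m_l² = 28, so Σ(L_z)² = 28 ℏ².
For m_l = -2: cos θ = -2/√12, θ ≈ 125.26°.

|L| = 2√3 ℏ ≈ 3.464ℏ; Σ(L_z)² = 28 ℏ²; θ(m_l=-2) ≈ 125.26°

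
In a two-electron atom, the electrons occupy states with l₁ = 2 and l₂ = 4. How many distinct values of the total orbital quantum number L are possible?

By the triangle rule, |l₁ − l₂| ≤ L ≤ l₁ + l₂.
So L can be 2, 3, 4, 5, 6.
That is 5 values.

5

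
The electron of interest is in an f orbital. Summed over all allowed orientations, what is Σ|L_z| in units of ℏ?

For an f orbital, l = 3.
m_l runs from −3 to 3, i.e. {-3, -2, -1, 0, 1, 2, 3}.
Σ|m_l| = 2·3(3+1)/2 = 12.

Σ|L_z| = 12 ℏ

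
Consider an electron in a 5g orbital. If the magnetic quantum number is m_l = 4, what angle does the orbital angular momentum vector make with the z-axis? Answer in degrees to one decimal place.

θ ≈ 26.6°

5g means n = 5, l = 4.
|L| = √(l(l+1)) ℏ = 2√5 ℏ.
L_z = m_l ℏ = 4ℏ.
cos θ = L_z/|L| = 4/√20, so θ ≈ 26.6°.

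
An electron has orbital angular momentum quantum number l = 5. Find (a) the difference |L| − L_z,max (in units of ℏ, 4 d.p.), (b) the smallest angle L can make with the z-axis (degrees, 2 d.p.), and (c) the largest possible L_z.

|L|−L_z,max ≈ 0.4772ℏ; θ_min ≈ 24.09°; L_z,max = 5ℏ

|L| − L_z,max = (√30 − 5)ℏ ≈ 0.4772ℏ.
cos θ_min = 5/√30, so θ_min ≈ 24.09°.
L_z,max = lℏ = 5ℏ.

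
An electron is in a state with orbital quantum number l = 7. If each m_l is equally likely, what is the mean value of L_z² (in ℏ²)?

m_l runs from −7 to 7, i.e. {-7, -6, -5, -4, -3, -2, -1, 0, 1, 2, 3, 4, 5, 6, 7}.
⟨L_z²⟩ = ℏ²·l(l+1)/3 = 18.67ℏ².

⟨L_z²⟩ = 18.67 ℏ²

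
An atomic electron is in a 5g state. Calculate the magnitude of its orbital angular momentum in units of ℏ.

The 5g subshell has l = 4.
|L| = ℏ√(l(l+1)) = ℏ√(4·5) = 2√5 ℏ

|L| = 2√5 ℏ ≈ 4.472ℏ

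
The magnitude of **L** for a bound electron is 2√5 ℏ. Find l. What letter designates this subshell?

Since |L|² = l(l+1)ℏ², l(l+1) = 20.
l² + l − 20 = 0 ⇒ l = 4.

l = 4 (g orbital)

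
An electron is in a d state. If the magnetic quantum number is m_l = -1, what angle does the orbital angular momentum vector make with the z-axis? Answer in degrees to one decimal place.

θ ≈ 114.1°

A d state has l = 2.
|L| = ℏ√(l(l+1)) = √6 ℏ.
L_z = m_l ℏ = −1ℏ.
cos θ = L_z/|L| = -1/√6, so θ ≈ 114.1°.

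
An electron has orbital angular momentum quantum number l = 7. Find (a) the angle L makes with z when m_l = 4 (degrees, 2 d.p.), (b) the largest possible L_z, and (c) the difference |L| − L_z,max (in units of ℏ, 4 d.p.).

θ(m_l=4) ≈ 57.69°; L_z,max = 7ℏ; |L|−L_z,max ≈ 0.4833ℏ

For m_l = 4: cos θ = 4/√56, θ ≈ 57.69°.
L_z,max = lℏ = 7ℏ.
|L| − L_z,max = (2√14 − 7)ℏ ≈ 0.4833ℏ.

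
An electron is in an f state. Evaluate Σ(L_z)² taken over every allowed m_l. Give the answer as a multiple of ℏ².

Σ(L_z)² = 28 ℏ²

For an f orbital, l = 3.
m_l ∈ {-3, -2, -1, 0, 1, 2, 3}.
Σ m_l² = l(l+1)(2l+1)/3 = 3·4·7/3 = 28.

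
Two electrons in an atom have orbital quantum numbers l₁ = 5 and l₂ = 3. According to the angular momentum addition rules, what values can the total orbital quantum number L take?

L runs from |5 − 3| = 2 to 5 + 3 = 8.
Allowed values: L = 2, 3, 4, 5, 6, 7, 8.

L = 2, 3, 4, 5, 6, 7, 8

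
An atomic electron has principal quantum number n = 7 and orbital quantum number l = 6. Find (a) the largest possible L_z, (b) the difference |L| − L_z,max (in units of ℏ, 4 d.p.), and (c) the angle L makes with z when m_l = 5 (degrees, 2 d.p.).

L_z,max = lℏ = 6ℏ.
|L| − L_z,max = (√42 − 6)ℏ ≈ 0.4807ℏ.
For m_l = 5: cos θ = 5/√42, θ ≈ 39.51°.

L_z,max = 6ℏ; |L|−L_z,max ≈ 0.4807ℏ; θ(m_l=5) ≈ 39.51°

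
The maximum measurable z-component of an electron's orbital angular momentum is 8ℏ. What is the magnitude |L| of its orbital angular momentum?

Since max m_l = l, l = 8.
|L| = ℏ√(l(l+1)) = 6√2 ℏ.

|L| = 6√2 ℏ ≈ 8.485ℏ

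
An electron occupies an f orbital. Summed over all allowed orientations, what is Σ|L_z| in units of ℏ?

Σ|L_z| = 12 ℏ

For an f orbital, l = 3.
The allowed m_l values are -3, -2, -1, 0, 1, 2, 3.
Σ|m_l| = 2(1+2+…+3) = 12.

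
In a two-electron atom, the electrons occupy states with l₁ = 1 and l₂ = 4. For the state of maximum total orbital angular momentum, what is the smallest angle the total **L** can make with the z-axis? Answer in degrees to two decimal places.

θ_min ≈ 24.09°

The total orbital quantum number L ranges from |l₁ − l₂| to l₁ + l₂ in integer steps.
L ∈ {3, 4, 5}.
The maximum is L = 5, with |L_tot| = ℏ√(5·6) = √30 ℏ.
The minimum angle with z is arccos(5/√30) ≈ 24.09°.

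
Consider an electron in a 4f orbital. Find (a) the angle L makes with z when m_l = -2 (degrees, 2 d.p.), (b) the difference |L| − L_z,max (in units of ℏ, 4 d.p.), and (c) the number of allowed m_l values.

4f means n = 4, l = 3.
For m_l = -2: cos θ = -2/√12, θ ≈ 125.26°.
|L| − L_z,max = (2√3 − 3)ℏ ≈ 0.4641ℏ.
There are 2l+1 = 7 values of m_l.

θ(m_l=-2) ≈ 125.26°; |L|−L_z,max ≈ 0.4641ℏ; 7 values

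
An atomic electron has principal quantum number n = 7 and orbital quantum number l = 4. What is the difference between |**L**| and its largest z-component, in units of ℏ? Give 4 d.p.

|L| = 2√5 ℏ ≈ 4.4721ℏ, while L_z,max = lℏ = 4ℏ.
The difference is (2√5 − 4)ℏ ≈ 0.4721ℏ.

|L| − L_z,max ≈ 0.4721ℏ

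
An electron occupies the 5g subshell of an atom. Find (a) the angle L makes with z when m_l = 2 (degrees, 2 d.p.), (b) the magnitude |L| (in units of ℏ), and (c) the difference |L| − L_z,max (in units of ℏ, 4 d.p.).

θ(m_l=2) ≈ 63.43°; |L| = 2√5 ℏ ≈ 4.472ℏ; |L|−L_z,max ≈ 0.4721ℏ

For 5g, l = 4.
For m_l = 2: cos θ = 2/√20, θ ≈ 63.43°.
|L| = ℏ√(4·5) = 2√5 ℏ ≈ 4.472ℏ.
|L| − L_z,max = (2√5 − 4)ℏ ≈ 0.4721ℏ.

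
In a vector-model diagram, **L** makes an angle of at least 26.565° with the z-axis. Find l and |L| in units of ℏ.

cos θ_min = l/√(l(l+1)) = √(l/(l+1)), so l/(l+1) = cos²(26.565°) = 0.8000.
l = cos²θ/sin²θ ≈ 4.
Then |L| = ℏ√(4·5) = 2√5 ℏ.

l = 4, |L| = 2√5 ℏ ≈ 4.472ℏ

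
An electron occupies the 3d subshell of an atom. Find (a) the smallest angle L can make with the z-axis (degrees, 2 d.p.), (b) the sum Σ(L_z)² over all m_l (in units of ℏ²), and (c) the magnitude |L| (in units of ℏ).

θ_min ≈ 35.26°; Σ(L_z)² = 10 ℏ²; |L| = √6 ℏ ≈ 2.449ℏ

The 3d subshell has l = 2.
cos θ_min = 2/√6, so θ_min ≈ 35.26°.
Σ m_l² = 10, so Σ(L_z)² = 10 ℏ².
|L| = ℏ√(2·3) = √6 ℏ ≈ 2.449ℏ.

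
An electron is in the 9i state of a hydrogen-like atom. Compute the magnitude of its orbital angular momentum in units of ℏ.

|L| = √42 ℏ ≈ 6.481ℏ

For 9i, l = 6.
|L| = ℏ√(l(l+1)) = ℏ√(6·7) = √42 ℏ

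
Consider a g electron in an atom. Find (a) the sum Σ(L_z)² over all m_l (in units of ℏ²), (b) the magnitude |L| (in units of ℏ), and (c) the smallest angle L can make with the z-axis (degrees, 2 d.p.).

A g state has l = 4.
Σ m_l² = 60, so Σ(L_z)² = 60 ℏ².
|L| = ℏ√(4·5) = 2√5 ℏ ≈ 4.472ℏ.
cos θ_min = 4/√20, so θ_min ≈ 26.57°.

Σ(L_z)² = 60 ℏ²; |L| = 2√5 ℏ ≈ 4.472ℏ; θ_min ≈ 26.57°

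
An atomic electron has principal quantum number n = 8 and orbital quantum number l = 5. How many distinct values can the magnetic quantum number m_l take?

11

The number of m_l values is 2l + 1 = 2·5 + 1 = 11.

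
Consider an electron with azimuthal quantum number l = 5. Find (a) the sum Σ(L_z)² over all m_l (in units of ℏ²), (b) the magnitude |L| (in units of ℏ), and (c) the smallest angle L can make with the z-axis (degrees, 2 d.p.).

Σ(L_z)² = 110 ℏ²; |L| = √30 ℏ ≈ 5.477ℏ; θ_min ≈ 24.09°

Σ m_l² = 110, so Σ(L_z)² = 110 ℏ².
|L| = ℏ√(5·6) = √30 ℏ ≈ 5.477ℏ.
cos θ_min = 5/√30, so θ_min ≈ 24.09°.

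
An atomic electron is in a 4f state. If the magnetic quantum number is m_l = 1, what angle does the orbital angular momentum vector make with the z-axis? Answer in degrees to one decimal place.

For 4f, l = 3.
|L| = ℏ√(l(l+1)) = 2√3 ℏ.
L_z = m_l ℏ = 1ℏ.
cos θ = L_z/|L| = 1/√12, so θ ≈ 73.2°.

θ ≈ 73.2°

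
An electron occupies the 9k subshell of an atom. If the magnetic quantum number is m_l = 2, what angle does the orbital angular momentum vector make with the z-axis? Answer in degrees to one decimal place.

θ ≈ 74.5°

For 9k, l = 7.
|L| = √(l(l+1)) ℏ = 2√14 ℏ.
L_z = m_l ℏ = 2ℏ.
cos θ = L_z/|L| = 2/√56, so θ ≈ 74.5°.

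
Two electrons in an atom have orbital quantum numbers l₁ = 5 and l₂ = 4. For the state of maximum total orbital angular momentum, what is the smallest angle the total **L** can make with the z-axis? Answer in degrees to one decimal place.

θ_min ≈ 18.4°

The total orbital quantum number L ranges from |l₁ − l₂| to l₁ + l₂ in integer steps.
L ∈ {1, 2, 3, 4, 5, 6, 7, 8, 9}.
The maximum is L = 9, with |L_tot| = ℏ√(9·10) = 3√10 ℏ.
The minimum angle with z is arccos(9/√90) ≈ 18.4°.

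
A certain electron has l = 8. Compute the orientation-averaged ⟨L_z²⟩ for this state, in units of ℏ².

⟨L_z²⟩ = 24 ℏ²

m_l ∈ {-8, -7, -6, -5, -4, -3, -2, -1, 0, 1, 2, 3, 4, 5, 6, 7, 8}.
Average of L_z² over 17 states: 408/17 ℏ² = 24 ℏ².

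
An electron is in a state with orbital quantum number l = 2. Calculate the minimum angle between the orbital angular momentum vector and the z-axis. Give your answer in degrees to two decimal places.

|L| = √(l(l+1)) ℏ = √6 ℏ.
The smallest angle corresponds to the largest L_z, i.e. m_l = l = 2, giving L_z = 2ℏ.
cos θ_min = 2/√6, so θ_min ≈ 35.26°.

θ_min ≈ 35.26°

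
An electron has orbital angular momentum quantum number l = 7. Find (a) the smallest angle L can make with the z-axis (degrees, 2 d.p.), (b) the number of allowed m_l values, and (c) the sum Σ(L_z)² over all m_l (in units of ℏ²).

cos θ_min = 7/√56, so θ_min ≈ 20.70°.
There are 2l+1 = 15 values of m_l.
Σ m_l² = 280, so Σ(L_z)² = 280 ℏ².

θ_min ≈ 20.70°; 15 values; Σ(L_z)² = 280 ℏ²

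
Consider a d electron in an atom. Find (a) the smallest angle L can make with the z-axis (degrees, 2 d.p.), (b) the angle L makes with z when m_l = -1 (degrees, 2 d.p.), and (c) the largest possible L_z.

A d state has l = 2.
cos θ_min = 2/√6, so θ_min ≈ 35.26°.
For m_l = -1: cos θ = -1/√6, θ ≈ 114.09°.
L_z,max = lℏ = 2ℏ.

θ_min ≈ 35.26°; θ(m_l=-1) ≈ 114.09°; L_z,max = 2ℏ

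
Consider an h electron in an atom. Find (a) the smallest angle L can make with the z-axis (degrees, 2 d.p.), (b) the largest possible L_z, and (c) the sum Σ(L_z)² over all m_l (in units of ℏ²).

θ_min ≈ 24.09°; L_z,max = 5ℏ; Σ(L_z)² = 110 ℏ²

For an h orbital, l = 5.
cos θ_min = 5/√30, so θ_min ≈ 24.09°.
L_z,max = lℏ = 5ℏ.
Σ m_l² = 110, so Σ(L_z)² = 110 ℏ².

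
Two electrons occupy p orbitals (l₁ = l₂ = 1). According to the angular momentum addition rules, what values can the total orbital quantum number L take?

The total orbital quantum number L ranges from |l₁ − l₂| to l₁ + l₂ in integer steps.
L ∈ {0, 1, 2}.

L = 0, 1, 2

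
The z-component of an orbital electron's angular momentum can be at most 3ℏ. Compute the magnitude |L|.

Since max m_l = l, l = 3.
|L| = √(l(l+1)) ℏ = 2√3 ℏ.

|L| = 2√3 ℏ ≈ 3.464ℏ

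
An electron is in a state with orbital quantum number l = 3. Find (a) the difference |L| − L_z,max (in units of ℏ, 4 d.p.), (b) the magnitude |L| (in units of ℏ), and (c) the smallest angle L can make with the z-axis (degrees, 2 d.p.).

|L|−L_z,max ≈ 0.4641ℏ; |L| = 2√3 ℏ ≈ 3.464ℏ; θ_min ≈ 30.00°

|L| − L_z,max = (2√3 − 3)ℏ ≈ 0.4641ℏ.
|L| = ℏ√(3·4) = 2√3 ℏ ≈ 3.464ℏ.
cos θ_min = 3/√12, so θ_min ≈ 30.00°.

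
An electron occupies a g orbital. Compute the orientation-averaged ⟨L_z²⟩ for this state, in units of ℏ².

⟨L_z²⟩ = 6.667 ℏ²

For a g orbital, l = 4.
m_l ∈ {-4, -3, -2, -1, 0, 1, 2, 3, 4}.
Average of L_z² over 9 states: 60/9 ℏ² = 6.667 ℏ².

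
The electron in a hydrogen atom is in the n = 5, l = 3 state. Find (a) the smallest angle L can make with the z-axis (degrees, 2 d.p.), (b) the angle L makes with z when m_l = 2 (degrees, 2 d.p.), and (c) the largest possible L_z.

cos θ_min = 3/√12, so θ_min ≈ 30.00°.
For m_l = 2: cos θ = 2/√12, θ ≈ 54.74°.
L_z,max = lℏ = 3ℏ.

θ_min ≈ 30.00°; θ(m_l=2) ≈ 54.74°; L_z,max = 3ℏ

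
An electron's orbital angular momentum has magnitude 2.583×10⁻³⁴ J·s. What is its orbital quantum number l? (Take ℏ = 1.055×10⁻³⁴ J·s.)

l = 2

|L|/ℏ = (2.583×10⁻³⁴)/(1.055×10⁻³⁴) ≈ 2.448.
l(l+1) ≈ 2.448² ≈ 5.99, so l = 2.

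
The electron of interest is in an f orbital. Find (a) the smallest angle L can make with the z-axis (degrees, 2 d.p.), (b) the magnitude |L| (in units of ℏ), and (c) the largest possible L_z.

An f state has l = 3.
cos θ_min = 3/√12, so θ_min ≈ 30.00°.
|L| = ℏ√(3·4) = 2√3 ℏ ≈ 3.464ℏ.
L_z,max = lℏ = 3ℏ.

θ_min ≈ 30.00°; |L| = 2√3 ℏ ≈ 3.464ℏ; L_z,max = 3ℏ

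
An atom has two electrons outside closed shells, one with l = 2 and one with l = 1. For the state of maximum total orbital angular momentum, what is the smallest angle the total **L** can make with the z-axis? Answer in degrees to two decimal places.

Angular momentum addition gives L = |l₁ − l₂|, …, l₁ + l₂.
L ∈ {1, 2, 3}.
The maximum is L = 3, with |L_tot| = ℏ√(3·4) = 2√3 ℏ.
The minimum angle with z is arccos(3/√12) ≈ 30.00°.

θ_min ≈ 30.00°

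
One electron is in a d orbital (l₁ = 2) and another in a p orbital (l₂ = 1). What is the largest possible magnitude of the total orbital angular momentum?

By the triangle rule, |l₁ − l₂| ≤ L ≤ l₁ + l₂.
So L can be 1, 2, 3.
The largest magnitude corresponds to L = 3: |L_tot| = ℏ√(3·4) = 2√3 ℏ.

|L_tot|_max = 2√3 ℏ ≈ 3.464ℏ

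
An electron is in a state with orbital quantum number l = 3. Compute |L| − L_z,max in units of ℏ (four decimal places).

|L| = 2√3 ℏ ≈ 3.4641ℏ, while L_z,max = lℏ = 3ℏ.
The difference is (2√3 − 3)ℏ ≈ 0.4641ℏ.

|L| − L_z,max ≈ 0.4641ℏ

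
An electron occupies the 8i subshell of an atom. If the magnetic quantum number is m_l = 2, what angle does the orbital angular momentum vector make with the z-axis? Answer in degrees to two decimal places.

θ ≈ 72.02°

For 8i, l = 6.
|L| = ℏ√(l(l+1)) = √42 ℏ.
L_z = m_l ℏ = 2ℏ.
cos θ = L_z/|L| = 2/√42, so θ ≈ 72.02°.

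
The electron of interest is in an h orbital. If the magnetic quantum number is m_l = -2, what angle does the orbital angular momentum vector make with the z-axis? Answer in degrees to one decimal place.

For an h orbital, l = 5.
|L| = √(l(l+1)) ℏ = √30 ℏ.
L_z = m_l ℏ = −2ℏ.
cos θ = L_z/|L| = -2/√30, so θ ≈ 111.4°.

θ ≈ 111.4°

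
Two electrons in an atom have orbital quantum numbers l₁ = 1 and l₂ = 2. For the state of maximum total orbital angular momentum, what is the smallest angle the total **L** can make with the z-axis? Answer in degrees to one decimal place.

θ_min ≈ 30.0°

Angular momentum addition gives L = |l₁ − l₂|, …, l₁ + l₂.
So L can be 1, 2, 3.
The maximum is L = 3, with |L_tot| = ℏ√(3·4) = 2√3 ℏ.
The minimum angle with z is arccos(3/√12) ≈ 30.0°.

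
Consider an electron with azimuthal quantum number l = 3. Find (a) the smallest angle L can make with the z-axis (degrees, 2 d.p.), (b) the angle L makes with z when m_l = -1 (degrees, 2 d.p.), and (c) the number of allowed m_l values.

θ_min ≈ 30.00°; θ(m_l=-1) ≈ 106.78°; 7 values

cos θ_min = 3/√12, so θ_min ≈ 30.00°.
For m_l = -1: cos θ = -1/√12, θ ≈ 106.78°.
There are 2l+1 = 7 values of m_l.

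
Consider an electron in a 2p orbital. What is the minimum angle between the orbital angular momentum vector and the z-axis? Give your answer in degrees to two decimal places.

θ_min ≈ 45.00°

For 2p, l = 1.
|L| = √(l(l+1)) ℏ = √2 ℏ.
The smallest angle corresponds to the largest L_z, i.e. m_l = l = 1, giving L_z = 1ℏ.
cos θ_min = 1/√2, so θ_min ≈ 45.00°.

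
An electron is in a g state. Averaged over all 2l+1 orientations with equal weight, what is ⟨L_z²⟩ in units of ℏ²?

A g state has l = 4.
The allowed m_l values are -4, -3, -2, -1, 0, 1, 2, 3, 4.
⟨L_z²⟩ = ℏ²·(Σ m_l²)/(2l+1) = ℏ²·60/9 = 6.667ℏ².

⟨L_z²⟩ = 6.667 ℏ²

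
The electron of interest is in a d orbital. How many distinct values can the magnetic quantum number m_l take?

5

A d state has l = 2.
The number of m_l values is 2l + 1 = 2·2 + 1 = 5.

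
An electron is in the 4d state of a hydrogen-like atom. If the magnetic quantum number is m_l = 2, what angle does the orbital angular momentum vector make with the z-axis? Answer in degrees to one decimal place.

θ ≈ 35.3°

The 4d subshell has l = 2.
|L| = ℏ√(l(l+1)) = √6 ℏ.
L_z = m_l ℏ = 2ℏ.
cos θ = L_z/|L| = 2/√6, so θ ≈ 35.3°.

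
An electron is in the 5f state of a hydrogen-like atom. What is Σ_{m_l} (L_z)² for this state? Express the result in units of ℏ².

5f means n = 5, l = 3.
The allowed m_l values are -3, -2, -1, 0, 1, 2, 3.
Σ m_l² = 2·(1 + 4 + 9) = 28.

Σ(L_z)² = 28 ℏ²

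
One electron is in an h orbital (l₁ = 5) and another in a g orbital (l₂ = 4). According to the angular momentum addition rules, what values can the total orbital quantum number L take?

L = 1, 2, 3, 4, 5, 6, 7, 8, 9

L runs from |5 − 4| = 1 to 5 + 4 = 9.
So L can be 1, 2, 3, 4, 5, 6, 7, 8, 9.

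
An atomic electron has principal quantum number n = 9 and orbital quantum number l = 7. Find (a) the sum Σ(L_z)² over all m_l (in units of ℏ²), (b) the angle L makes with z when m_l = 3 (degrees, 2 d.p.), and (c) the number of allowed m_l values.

Σ(L_z)² = 280 ℏ²; θ(m_l=3) ≈ 66.37°; 15 values

Σ m_l² = 280, so Σ(L_z)² = 280 ℏ².
For m_l = 3: cos θ = 3/√56, θ ≈ 66.37°.
There are 2l+1 = 15 values of m_l.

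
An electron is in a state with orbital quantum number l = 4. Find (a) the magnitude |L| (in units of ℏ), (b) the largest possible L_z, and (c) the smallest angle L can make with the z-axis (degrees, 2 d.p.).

|L| = ℏ√(4·5) = 2√5 ℏ ≈ 4.472ℏ.
L_z,max = lℏ = 4ℏ.
cos θ_min = 4/√20, so θ_min ≈ 26.57°.

|L| = 2√5 ℏ ≈ 4.472ℏ; L_z,max = 4ℏ; θ_min ≈ 26.57°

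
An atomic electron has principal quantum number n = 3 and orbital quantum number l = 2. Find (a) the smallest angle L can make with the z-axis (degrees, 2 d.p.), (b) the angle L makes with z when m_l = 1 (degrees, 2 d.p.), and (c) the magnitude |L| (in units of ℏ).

θ_min ≈ 35.26°; θ(m_l=1) ≈ 65.91°; |L| = √6 ℏ ≈ 2.449ℏ

cos θ_min = 2/√6, so θ_min ≈ 35.26°.
For m_l = 1: cos θ = 1/√6, θ ≈ 65.91°.
|L| = ℏ√(2·3) = √6 ℏ ≈ 2.449ℏ.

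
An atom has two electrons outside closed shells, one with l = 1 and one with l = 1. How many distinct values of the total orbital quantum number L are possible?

3

Angular momentum addition gives L = |l₁ − l₂|, …, l₁ + l₂.
Allowed values: L = 0, 1, 2.
That is 3 values.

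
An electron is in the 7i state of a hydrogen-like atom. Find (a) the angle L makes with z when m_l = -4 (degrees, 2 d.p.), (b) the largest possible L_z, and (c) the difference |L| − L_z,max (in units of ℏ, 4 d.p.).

θ(m_l=-4) ≈ 128.11°; L_z,max = 6ℏ; |L|−L_z,max ≈ 0.4807ℏ

7i means n = 7, l = 6.
For m_l = -4: cos θ = -4/√42, θ ≈ 128.11°.
L_z,max = lℏ = 6ℏ.
|L| − L_z,max = (√42 − 6)ℏ ≈ 0.4807ℏ.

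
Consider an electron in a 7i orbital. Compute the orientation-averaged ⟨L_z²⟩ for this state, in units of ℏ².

For 7i, l = 6.
m_l ∈ {-6, -5, -4, -3, -2, -1, 0, 1, 2, 3, 4, 5, 6}.
⟨L_z²⟩ = ℏ²·l(l+1)/3 = 14ℏ².

⟨L_z²⟩ = 14 ℏ²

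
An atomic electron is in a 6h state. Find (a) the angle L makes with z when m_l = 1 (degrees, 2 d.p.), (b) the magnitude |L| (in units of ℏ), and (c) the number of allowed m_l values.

The 6h subshell has l = 5.
For m_l = 1: cos θ = 1/√30, θ ≈ 79.48°.
|L| = ℏ√(5·6) = √30 ℏ ≈ 5.477ℏ.
There are 2l+1 = 11 values of m_l.

θ(m_l=1) ≈ 79.48°; |L| = √30 ℏ ≈ 5.477ℏ; 11 values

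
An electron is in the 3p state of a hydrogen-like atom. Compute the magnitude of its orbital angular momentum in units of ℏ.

3p means n = 3, l = 1.
|L| = ℏ√(l(l+1)) = ℏ√(1·2) = √2 ℏ

|L| = √2 ℏ ≈ 1.414ℏ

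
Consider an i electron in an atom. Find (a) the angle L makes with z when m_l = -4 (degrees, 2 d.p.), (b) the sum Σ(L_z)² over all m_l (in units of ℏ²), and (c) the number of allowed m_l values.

For an i orbital, l = 6.
For m_l = -4: cos θ = -4/√42, θ ≈ 128.11°.
Σ m_l² = 182, so Σ(L_z)² = 182 ℏ².
There are 2l+1 = 13 values of m_l.

θ(m_l=-4) ≈ 128.11°; Σ(L_z)² = 182 ℏ²; 13 values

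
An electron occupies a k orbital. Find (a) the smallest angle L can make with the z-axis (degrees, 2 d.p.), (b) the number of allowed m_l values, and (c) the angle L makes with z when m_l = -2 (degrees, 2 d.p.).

The letter k corresponds to l = 7.
cos θ_min = 7/√56, so θ_min ≈ 20.70°.
There are 2l+1 = 15 values of m_l.
For m_l = -2: cos θ = -2/√56, θ ≈ 105.50°.

θ_min ≈ 20.70°; 15 values; θ(m_l=-2) ≈ 105.50°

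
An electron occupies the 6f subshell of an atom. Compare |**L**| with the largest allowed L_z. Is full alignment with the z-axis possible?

For 6f, l = 3.
|L| = 2√3 ℏ ≈ 3.4641ℏ, while L_z,max = lℏ = 3ℏ.
Since |L| > L_z,max, the vector can never point exactly along z; the closest it comes is θ_min = arccos(3/√12) ≈ 30.0°.

No: L_z,max = 3ℏ < |L| = 2√3 ℏ ≈ 3.464ℏ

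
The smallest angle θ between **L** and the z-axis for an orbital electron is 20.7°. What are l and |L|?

At minimum angle, m_l = l, so cos θ = l/√(l(l+1)); cos²θ = l/(l+1) = 0.8751.
Solving: l = 7.
Then |L| = ℏ√(7·8) = 2√14 ℏ.

l = 7, |L| = 2√14 ℏ ≈ 7.483ℏ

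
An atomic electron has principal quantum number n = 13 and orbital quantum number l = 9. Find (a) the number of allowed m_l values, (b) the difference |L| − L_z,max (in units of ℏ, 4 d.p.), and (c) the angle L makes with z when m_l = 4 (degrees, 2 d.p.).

19 values; |L|−L_z,max ≈ 0.4868ℏ; θ(m_l=4) ≈ 65.06°

There are 2l+1 = 19 values of m_l.
|L| − L_z,max = (3√10 − 9)ℏ ≈ 0.4868ℏ.
For m_l = 4: cos θ = 4/√90, θ ≈ 65.06°.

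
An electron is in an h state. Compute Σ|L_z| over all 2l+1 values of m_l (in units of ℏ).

Σ|L_z| = 30 ℏ

For an h orbital, l = 5.
m_l runs from −5 to 5, i.e. {-5, -4, -3, -2, -1, 0, 1, 2, 3, 4, 5}.
Σ|m_l| = 2(1+2+…+5) = 30.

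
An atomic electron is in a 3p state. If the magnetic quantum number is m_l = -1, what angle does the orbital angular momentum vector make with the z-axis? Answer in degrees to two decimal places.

θ ≈ 135.00°

For 3p, l = 1.
|L| = √(l(l+1)) ℏ = √2 ℏ.
L_z = m_l ℏ = −1ℏ.
cos θ = L_z/|L| = -1/√2, so θ ≈ 135.00°.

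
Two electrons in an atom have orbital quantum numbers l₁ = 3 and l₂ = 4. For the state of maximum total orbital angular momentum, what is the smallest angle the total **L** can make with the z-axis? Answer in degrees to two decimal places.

θ_min ≈ 20.70°

By the triangle rule, |l₁ − l₂| ≤ L ≤ l₁ + l₂.
So L can be 1, 2, 3, 4, 5, 6, 7.
The maximum is L = 7, with |L_tot| = ℏ√(7·8) = 2√14 ℏ.
The minimum angle with z is arccos(7/√56) ≈ 20.70°.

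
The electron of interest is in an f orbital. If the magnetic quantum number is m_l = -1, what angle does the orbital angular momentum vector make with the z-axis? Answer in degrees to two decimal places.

The letter f corresponds to l = 3.
|L|² = l(l+1)ℏ² = 12ℏ², so |L| = 2√3 ℏ.
L_z = m_l ℏ = −1ℏ.
cos θ = L_z/|L| = -1/√12, so θ ≈ 106.78°.

θ ≈ 106.78°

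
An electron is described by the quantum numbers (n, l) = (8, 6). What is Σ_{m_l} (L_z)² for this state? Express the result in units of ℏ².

m_l ∈ {-6, -5, -4, -3, -2, -1, 0, 1, 2, 3, 4, 5, 6}.
Σ m_l² = 2·(1 + 4 + 9 + 16 + 25 + 36) = 182.

Σ(L_z)² = 182 ℏ²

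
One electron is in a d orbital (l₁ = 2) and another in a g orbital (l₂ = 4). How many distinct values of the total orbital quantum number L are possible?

5

Angular momentum addition gives L = |l₁ − l₂|, …, l₁ + l₂.
L ∈ {2, 3, 4, 5, 6}.
That is 5 values.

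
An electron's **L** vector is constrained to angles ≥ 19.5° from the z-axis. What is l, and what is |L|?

cos²θ_min = l/(l+1) = 0.8886.
l = cos²θ/sin²θ ≈ 8.
Then |L| = ℏ√(8·9) = 6√2 ℏ.

l = 8, |L| = 6√2 ℏ ≈ 8.485ℏ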